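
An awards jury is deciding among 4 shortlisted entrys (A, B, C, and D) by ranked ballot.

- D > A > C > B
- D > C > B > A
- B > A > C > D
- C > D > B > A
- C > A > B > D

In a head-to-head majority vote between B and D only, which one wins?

Ballots ranking B above D: 2.
Ballots ranking D above B: 3.
D wins the head-to-head, 3–2.

D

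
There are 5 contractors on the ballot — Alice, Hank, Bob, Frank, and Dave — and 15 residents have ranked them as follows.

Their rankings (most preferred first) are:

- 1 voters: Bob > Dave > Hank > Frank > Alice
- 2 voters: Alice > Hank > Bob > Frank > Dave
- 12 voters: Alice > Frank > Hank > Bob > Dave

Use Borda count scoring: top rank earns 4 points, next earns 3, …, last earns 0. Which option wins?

Borda scores:
  Alice: 0 + 2·4 + 12·4 = 56
  Hank: 2 + 2·3 + 12·2 = 32
  Bob: 4 + 2·2 + 12·1 = 20
  Frank: 1 + 2·1 + 12·3 = 39
  Dave: 3 + 2·0 + 12·0 = 3
Alice has the highest total.

Alice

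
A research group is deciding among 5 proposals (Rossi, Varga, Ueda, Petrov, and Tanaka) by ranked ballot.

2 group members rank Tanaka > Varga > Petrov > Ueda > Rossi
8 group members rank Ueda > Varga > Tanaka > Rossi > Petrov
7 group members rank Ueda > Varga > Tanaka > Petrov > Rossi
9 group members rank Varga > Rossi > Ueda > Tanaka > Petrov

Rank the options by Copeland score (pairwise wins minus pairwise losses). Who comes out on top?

Ueda

Pairwise results:
  Rossi vs Varga: Varga wins 26–0.
  Rossi vs Ueda: Ueda wins 17–9.
  Rossi vs Petrov: Rossi wins 17–9.
  Rossi vs Tanaka: Tanaka wins 17–9.
  Varga vs Ueda: Ueda wins 15–11.
  Varga vs Petrov: Varga wins 26–0.
  Varga vs Tanaka: Varga wins 24–2.
  Ueda vs Petrov: Ueda wins 24–2.
  Ueda vs Tanaka: Ueda wins 24–2.
  Petrov vs Tanaka: Tanaka wins 26–0.
Copeland scores (wins − losses):
  Rossi: 1 − 3 = -2
  Varga: 3 − 1 = 2
  Ueda: 4 − 0 = 4
  Petrov: 0 − 4 = -4
  Tanaka: 2 − 2 = 0
Ueda has the best Copeland score.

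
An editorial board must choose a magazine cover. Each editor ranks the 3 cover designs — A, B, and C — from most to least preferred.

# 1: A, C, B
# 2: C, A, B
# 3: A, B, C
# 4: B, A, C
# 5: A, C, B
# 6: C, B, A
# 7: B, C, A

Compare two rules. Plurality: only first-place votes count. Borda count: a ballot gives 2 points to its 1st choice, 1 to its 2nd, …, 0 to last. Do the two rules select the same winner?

Yes

Plurality first-place counts: A 3, B 2, C 2 → A.
Borda totals: A 8, B 6, C 7 → A.
The two rules agree on A.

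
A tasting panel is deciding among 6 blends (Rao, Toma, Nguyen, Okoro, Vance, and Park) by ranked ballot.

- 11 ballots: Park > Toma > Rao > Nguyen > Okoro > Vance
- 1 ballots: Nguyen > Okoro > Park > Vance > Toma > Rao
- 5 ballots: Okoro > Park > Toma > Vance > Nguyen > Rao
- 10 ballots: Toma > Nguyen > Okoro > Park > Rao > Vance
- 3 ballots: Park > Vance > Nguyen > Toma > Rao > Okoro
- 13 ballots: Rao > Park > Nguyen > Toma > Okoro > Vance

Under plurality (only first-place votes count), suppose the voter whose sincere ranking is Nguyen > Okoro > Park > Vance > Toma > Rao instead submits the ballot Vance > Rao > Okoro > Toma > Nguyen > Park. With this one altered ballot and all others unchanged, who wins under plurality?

First-place totals with the altered ballot: Rao 13, Toma 10, Nguyen 0, Okoro 5, Vance 1, Park 14.
The winner is unchanged: still Park.

Park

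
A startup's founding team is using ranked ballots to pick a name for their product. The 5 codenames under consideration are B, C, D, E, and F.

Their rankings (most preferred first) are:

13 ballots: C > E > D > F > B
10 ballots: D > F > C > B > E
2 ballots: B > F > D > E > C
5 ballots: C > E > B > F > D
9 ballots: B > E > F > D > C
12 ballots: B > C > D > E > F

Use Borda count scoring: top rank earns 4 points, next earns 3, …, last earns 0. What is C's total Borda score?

Borda scores:
  B: 13·0 + 10·1 + 2·4 + 5·2 + 9·4 + 12·4 = 112
  C: 13·4 + 10·2 + 2·0 + 5·4 + 9·0 + 12·3 = 128
  D: 13·2 + 10·4 + 2·2 + 5·0 + 9·1 + 12·2 = 103
  E: 13·3 + 10·0 + 2·1 + 5·3 + 9·3 + 12·1 = 95
  F: 13·1 + 10·3 + 2·3 + 5·1 + 9·2 + 12·0 = 72

128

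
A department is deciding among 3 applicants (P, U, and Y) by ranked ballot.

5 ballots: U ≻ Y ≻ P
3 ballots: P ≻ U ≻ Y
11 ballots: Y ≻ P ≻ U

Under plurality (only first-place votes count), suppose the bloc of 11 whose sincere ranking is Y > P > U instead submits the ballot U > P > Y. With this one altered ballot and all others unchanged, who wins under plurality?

First-place totals with the altered ballot: P 3, U 16, Y 0.
The switch changes the winner from Y to U.

U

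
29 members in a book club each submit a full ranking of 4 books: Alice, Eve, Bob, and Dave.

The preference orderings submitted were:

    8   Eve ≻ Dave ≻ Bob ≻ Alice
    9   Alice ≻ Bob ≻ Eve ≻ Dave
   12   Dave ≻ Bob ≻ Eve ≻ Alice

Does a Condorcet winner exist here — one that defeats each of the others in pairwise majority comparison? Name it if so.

Head-to-head results (29 voters total):
Alice vs Eve: Eve wins 20–9.
Alice vs Bob: Bob wins 20–9.
Alice vs Dave: Dave wins 20–9.
Eve vs Bob: Bob wins 21–8.
Eve vs Dave: Eve wins 17–12.
Bob vs Dave: Dave wins 20–9.
No candidate beats all others: Eve beats Dave beats Bob beats Eve, a majority cycle.

No Condorcet winner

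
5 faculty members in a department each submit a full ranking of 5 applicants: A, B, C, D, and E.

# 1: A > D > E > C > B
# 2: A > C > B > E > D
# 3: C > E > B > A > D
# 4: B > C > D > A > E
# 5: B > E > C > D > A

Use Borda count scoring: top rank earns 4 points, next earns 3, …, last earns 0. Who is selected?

C

Borda scores:
  A: 4 + 4 + 1 + 1 + 0 = 10
  B: 0 + 2 + 2 + 4 + 4 = 12
  C: 1 + 3 + 4 + 3 + 2 = 13
  D: 3 + 0 + 0 + 2 + 1 = 6
  E: 2 + 1 + 3 + 0 + 3 = 9
C has the highest total.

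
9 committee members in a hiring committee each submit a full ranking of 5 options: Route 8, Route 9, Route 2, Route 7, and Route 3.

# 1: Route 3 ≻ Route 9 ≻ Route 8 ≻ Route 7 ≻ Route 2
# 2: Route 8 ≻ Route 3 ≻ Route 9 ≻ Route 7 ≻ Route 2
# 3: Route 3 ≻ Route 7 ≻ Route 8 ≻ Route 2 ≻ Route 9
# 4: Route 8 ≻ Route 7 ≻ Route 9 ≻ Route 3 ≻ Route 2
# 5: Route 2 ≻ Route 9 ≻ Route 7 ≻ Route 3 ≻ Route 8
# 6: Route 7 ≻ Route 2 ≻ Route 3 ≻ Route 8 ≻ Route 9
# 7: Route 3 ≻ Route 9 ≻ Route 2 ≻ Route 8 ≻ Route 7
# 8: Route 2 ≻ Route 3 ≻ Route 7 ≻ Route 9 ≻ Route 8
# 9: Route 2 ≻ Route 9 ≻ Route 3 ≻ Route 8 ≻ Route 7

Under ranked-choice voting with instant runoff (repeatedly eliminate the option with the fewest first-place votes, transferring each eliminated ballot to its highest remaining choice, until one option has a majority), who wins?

Route 3

Round 1: Route 2 3, Route 3 3, Route 8 2, Route 7 1, Route 9 0. Route 9 has the fewest and is eliminated.
Round 2: Route 2 3, Route 3 3, Route 8 2, Route 7 1. Route 7 has the fewest and is eliminated.
Round 3: Route 2 4, Route 3 3, Route 8 2. Route 8 has the fewest and is eliminated.
Round 4: Route 3 5, Route 2 4. Route 3 has a majority.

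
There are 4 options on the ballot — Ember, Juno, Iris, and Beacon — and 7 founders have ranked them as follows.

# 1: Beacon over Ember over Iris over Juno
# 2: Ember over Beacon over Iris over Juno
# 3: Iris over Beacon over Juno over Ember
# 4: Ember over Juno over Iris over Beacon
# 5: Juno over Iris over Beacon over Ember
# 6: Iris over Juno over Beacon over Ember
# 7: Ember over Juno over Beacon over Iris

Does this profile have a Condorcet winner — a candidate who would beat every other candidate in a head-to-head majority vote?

Head-to-head results (7 voters total):
Ember vs Juno: Ember wins 4–3.
Ember vs Iris: Ember wins 4–3.
Ember vs Beacon: Beacon wins 4–3.
Juno vs Iris: Iris wins 4–3.
Juno vs Beacon: Juno wins 4–3.
Iris vs Beacon: Iris wins 4–3.
No candidate beats all others: Ember beats Juno beats Beacon beats Ember, a majority cycle.

No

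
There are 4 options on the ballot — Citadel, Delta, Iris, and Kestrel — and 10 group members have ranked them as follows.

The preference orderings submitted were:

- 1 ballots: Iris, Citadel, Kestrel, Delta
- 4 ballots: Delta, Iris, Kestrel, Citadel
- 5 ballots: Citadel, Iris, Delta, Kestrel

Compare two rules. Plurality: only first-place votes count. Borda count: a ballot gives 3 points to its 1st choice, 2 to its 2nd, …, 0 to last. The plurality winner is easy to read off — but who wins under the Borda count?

Iris

Plurality first-place counts: Citadel 5, Delta 4, Iris 1, Kestrel 0 → Citadel.
Borda totals: Citadel 17, Delta 17, Iris 21, Kestrel 5 → Iris.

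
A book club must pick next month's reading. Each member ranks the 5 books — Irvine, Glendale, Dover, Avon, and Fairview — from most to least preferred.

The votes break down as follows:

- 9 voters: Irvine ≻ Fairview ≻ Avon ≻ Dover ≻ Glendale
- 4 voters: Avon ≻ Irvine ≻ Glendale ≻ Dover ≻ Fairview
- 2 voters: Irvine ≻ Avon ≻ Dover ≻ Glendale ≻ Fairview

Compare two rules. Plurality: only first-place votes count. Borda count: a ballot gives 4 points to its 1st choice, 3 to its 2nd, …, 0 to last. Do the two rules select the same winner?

Yes

Plurality first-place counts: Irvine 11, Glendale 0, Dover 0, Avon 4, Fairview 0 → Irvine.
Borda totals: Irvine 56, Glendale 10, Dover 17, Avon 40, Fairview 27 → Irvine.
The two rules agree on Irvine.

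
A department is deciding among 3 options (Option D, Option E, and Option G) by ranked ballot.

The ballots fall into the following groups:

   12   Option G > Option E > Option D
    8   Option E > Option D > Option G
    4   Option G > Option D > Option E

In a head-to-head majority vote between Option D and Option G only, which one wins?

Option G

Ballots ranking Option D above Option G: 8.
Ballots ranking Option G above Option D: 12+4 = 16.
Option G wins the head-to-head, 16–8.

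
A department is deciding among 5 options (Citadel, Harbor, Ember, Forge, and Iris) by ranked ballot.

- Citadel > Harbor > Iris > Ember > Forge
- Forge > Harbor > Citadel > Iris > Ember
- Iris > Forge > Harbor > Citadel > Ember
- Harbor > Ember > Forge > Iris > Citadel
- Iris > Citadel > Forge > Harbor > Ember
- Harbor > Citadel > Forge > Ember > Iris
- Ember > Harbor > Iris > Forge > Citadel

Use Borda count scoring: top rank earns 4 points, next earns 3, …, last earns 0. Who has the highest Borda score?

Borda scores:
  Citadel: 4 + 2 + 1 + 0 + 3 + 3 + 0 = 13
  Harbor: 3 + 3 + 2 + 4 + 1 + 4 + 3 = 20
  Ember: 1 + 0 + 0 + 3 + 0 + 1 + 4 = 9
  Forge: 0 + 4 + 3 + 2 + 2 + 2 + 1 = 14
  Iris: 2 + 1 + 4 + 1 + 4 + 0 + 2 = 14
Harbor has the highest total.

Harbor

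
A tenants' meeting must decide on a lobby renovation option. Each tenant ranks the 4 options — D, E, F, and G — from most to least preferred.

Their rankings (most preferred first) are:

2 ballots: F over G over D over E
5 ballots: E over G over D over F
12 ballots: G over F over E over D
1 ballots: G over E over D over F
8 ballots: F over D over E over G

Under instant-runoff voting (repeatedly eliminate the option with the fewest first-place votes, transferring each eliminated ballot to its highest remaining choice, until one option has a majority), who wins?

G

Round 1: G 13, F 10, E 5, D 0. D has the fewest and is eliminated.
Round 2: G 13, F 10, E 5. E has the fewest and is eliminated.
Round 3: G 18, F 10. G has a majority.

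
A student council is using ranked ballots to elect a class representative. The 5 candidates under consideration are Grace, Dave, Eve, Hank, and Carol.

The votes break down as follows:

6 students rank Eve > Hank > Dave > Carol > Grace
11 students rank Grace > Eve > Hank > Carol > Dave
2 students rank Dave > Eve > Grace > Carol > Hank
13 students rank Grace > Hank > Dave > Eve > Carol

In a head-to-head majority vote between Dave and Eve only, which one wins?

Ballots ranking Dave above Eve: 2+13 = 15.
Ballots ranking Eve above Dave: 6+11 = 17.
Eve wins the head-to-head, 17–15.

Eve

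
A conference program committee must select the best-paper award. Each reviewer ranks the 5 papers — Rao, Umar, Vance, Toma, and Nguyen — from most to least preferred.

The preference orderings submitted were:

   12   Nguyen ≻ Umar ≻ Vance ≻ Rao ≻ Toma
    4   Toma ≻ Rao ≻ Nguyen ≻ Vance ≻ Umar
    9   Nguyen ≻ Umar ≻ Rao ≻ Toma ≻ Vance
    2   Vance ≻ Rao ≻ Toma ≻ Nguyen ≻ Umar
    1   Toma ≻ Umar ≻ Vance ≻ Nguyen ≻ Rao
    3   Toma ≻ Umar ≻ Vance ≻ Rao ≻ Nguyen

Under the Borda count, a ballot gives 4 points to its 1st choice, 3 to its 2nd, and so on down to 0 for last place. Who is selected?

Borda scores:
  Rao: 12·1 + 4·3 + 9·2 + 2·3 + 0 + 3·1 = 51
  Umar: 12·3 + 4·0 + 9·3 + 2·0 + 3 + 3·3 = 75
  Vance: 12·2 + 4·1 + 9·0 + 2·4 + 2 + 3·2 = 44
  Toma: 12·0 + 4·4 + 9·1 + 2·2 + 4 + 3·4 = 45
  Nguyen: 12·4 + 4·2 + 9·4 + 2·1 + 1 + 3·0 = 95
Nguyen has the highest total.

Nguyen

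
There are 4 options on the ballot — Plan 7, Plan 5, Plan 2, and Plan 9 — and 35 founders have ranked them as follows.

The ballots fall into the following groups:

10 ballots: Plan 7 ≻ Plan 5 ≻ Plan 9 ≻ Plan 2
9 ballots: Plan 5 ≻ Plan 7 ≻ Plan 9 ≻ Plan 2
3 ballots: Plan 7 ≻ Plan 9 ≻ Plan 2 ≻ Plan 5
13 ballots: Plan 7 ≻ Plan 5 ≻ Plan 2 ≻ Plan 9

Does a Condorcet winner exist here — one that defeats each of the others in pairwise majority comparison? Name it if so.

Head-to-head results (35 voters total):
Plan 7 vs Plan 5: Plan 7 wins 26–9.
Plan 7 vs Plan 2: Plan 7 wins 35–0.
Plan 7 vs Plan 9: Plan 7 wins 35–0.
Plan 5 vs Plan 2: Plan 5 wins 32–3.
Plan 5 vs Plan 9: Plan 5 wins 32–3.
Plan 2 vs Plan 9: Plan 9 wins 22–13.
Plan 7 beats each rival — Plan 5 (26–9), Plan 2 (35–0), Plan 9 (35–0) — so Plan 7 is the Condorcet winner.

Plan 7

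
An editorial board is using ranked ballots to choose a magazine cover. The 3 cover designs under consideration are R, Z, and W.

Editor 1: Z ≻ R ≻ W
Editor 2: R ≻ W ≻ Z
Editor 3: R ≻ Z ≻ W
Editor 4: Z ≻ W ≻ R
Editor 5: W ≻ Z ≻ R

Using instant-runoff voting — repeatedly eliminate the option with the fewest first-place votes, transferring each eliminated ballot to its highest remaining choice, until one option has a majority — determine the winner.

Z

Round 1: R 2, Z 2, W 1. W has the fewest and is eliminated.
Round 2: Z 3, R 2. Z has a majority.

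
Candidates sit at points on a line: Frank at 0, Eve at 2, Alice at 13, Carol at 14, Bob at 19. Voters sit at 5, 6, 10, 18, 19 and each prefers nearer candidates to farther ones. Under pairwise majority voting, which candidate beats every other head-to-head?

With single-peaked preferences on a line, the Condorcet winner is the candidate closest to the median voter.
The median voter (position 10) is closest to Alice at 13.
Check: Alice vs Bob — voters closer to Alice: 3 of 5.

Alice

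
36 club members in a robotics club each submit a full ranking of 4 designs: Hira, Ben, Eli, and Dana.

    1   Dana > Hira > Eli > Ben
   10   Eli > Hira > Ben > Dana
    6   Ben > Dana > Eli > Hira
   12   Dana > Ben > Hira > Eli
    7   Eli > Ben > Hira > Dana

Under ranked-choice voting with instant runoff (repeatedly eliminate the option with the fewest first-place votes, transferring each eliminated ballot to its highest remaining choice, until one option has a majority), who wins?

Dana

Round 1: Eli 17, Dana 13, Ben 6, Hira 0. Hira has the fewest and is eliminated.
Round 2: Eli 17, Dana 13, Ben 6. Ben has the fewest and is eliminated.
Round 3: Dana 19, Eli 17. Dana has a majority.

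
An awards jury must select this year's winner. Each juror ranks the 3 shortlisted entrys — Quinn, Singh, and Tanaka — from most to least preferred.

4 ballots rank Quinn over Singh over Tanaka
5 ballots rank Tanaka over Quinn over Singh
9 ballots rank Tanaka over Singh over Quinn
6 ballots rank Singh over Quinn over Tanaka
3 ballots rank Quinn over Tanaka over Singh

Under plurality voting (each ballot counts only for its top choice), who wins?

Tanaka

First-place vote totals:
  Quinn: 7
  Singh: 6
  Tanaka: 14
Tanaka has the most first-place votes.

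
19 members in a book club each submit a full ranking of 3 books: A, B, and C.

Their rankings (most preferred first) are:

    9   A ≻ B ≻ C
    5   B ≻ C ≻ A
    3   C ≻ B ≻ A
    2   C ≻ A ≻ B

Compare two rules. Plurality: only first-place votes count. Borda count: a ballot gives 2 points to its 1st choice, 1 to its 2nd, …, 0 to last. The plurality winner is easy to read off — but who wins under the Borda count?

Plurality first-place counts: A 9, B 5, C 5 → A.
Borda totals: A 20, B 22, C 15 → B.

B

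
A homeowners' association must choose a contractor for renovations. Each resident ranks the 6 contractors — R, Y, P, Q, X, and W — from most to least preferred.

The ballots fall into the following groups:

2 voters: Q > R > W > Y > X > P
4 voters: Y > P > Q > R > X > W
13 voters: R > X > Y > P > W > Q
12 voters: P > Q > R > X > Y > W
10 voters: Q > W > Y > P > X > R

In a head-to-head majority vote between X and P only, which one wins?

P

Ballots ranking X above P: 2+13 = 15.
Ballots ranking P above X: 4+12+10 = 26.
P wins the head-to-head, 26–15.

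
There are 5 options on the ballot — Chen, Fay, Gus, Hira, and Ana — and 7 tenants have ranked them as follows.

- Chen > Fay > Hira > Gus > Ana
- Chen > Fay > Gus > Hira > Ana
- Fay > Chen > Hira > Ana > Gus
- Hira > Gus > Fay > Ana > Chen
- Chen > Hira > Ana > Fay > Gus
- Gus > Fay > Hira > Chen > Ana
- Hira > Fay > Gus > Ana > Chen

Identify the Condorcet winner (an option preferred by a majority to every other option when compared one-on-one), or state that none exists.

Fay

Head-to-head results (7 voters total):
Chen vs Fay: Fay wins 4–3.
Chen vs Gus: Chen wins 4–3.
Chen vs Hira: Chen wins 4–3.
Chen vs Ana: Chen wins 5–2.
Fay vs Gus: Fay wins 5–2.
Fay vs Hira: Fay wins 4–3.
Fay vs Ana: Fay wins 6–1.
Gus vs Hira: Hira wins 5–2.
Gus vs Ana: Gus wins 5–2.
Hira vs Ana: Hira wins 7–0.
Fay beats each rival — Chen (4–3), Gus (5–2), Hira (4–3), Ana (6–1) — so Fay is the Condorcet winner.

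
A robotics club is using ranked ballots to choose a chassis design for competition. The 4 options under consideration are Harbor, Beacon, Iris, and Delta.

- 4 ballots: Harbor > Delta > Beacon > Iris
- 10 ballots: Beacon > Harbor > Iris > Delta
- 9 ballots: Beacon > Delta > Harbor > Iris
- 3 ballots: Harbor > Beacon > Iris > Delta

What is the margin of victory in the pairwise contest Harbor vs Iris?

26

Ballots ranking Harbor above Iris: 4+10+9+3 = 26.
Ballots ranking Iris above Harbor: 0.
Harbor wins 26–0, a margin of 26.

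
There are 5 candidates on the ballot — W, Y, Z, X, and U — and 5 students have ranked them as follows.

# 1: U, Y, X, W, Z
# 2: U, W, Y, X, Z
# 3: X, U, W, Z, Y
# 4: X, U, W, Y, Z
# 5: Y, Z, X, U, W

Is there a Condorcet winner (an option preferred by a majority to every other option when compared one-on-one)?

Head-to-head results (5 voters total):
W vs Y: W wins 3–2.
W vs Z: W wins 4–1.
W vs X: X wins 4–1.
W vs U: U wins 5–0.
Y vs Z: Y wins 4–1.
Y vs X: Y wins 3–2.
Y vs U: U wins 4–1.
Z vs X: X wins 4–1.
Z vs U: U wins 4–1.
X vs U: X wins 3–2.
No candidate beats all others: W beats Y beats X beats W, a majority cycle.

No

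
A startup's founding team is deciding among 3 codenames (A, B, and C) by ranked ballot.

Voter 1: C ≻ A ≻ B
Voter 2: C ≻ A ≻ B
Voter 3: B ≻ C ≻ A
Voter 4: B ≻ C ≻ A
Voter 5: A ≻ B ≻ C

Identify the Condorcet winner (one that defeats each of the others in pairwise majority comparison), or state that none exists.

Head-to-head results (5 voters total):
A vs B: A wins 3–2.
A vs C: C wins 4–1.
B vs C: B wins 3–2.
No candidate beats all others: A beats B beats C beats A, a majority cycle.

There is no Condorcet winner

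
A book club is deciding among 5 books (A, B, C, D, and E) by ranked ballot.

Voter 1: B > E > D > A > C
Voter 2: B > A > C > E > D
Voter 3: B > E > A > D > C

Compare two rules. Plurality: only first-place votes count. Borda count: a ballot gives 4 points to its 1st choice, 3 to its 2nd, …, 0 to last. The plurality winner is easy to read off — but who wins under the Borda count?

Plurality first-place counts: A 0, B 3, C 0, D 0, E 0 → B.
Borda totals: A 6, B 12, C 2, D 3, E 7 → B.

B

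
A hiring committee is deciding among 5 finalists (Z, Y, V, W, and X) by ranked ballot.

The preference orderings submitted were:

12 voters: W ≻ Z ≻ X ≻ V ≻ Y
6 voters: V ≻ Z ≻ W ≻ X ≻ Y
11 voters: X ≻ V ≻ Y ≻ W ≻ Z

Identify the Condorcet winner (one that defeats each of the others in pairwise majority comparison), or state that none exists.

Head-to-head results (29 voters total):
Z vs Y: Z wins 18–11.
Z vs V: V wins 17–12.
Z vs W: W wins 23–6.
Z vs X: Z wins 18–11.
Y vs V: V wins 29–0.
Y vs W: W wins 18–11.
Y vs X: X wins 29–0.
V vs W: V wins 17–12.
V vs X: X wins 23–6.
W vs X: W wins 18–11.
No candidate beats all others: Z beats X beats V beats Z, a majority cycle.

There is no Condorcet winner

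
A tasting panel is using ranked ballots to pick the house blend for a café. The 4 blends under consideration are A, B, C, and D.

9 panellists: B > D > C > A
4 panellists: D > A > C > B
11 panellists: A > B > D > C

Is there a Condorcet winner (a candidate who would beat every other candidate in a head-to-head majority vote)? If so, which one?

There is no Condorcet winner

Head-to-head results (24 voters total):
A vs B: A wins 15–9.
A vs C: A wins 15–9.
A vs D: D wins 13–11.
B vs C: B wins 20–4.
B vs D: B wins 20–4.
C vs D: D wins 24–0.
No candidate beats all others: A beats B beats D beats A, a majority cycle.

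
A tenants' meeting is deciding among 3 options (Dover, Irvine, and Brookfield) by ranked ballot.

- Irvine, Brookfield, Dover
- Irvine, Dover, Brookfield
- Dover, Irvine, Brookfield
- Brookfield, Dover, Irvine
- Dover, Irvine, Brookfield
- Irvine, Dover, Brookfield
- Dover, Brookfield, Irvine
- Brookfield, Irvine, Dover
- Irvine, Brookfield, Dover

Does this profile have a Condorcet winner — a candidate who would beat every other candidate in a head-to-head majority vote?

Head-to-head results (9 voters total):
Dover vs Irvine: Irvine wins 5–4.
Dover vs Brookfield: Dover wins 5–4.
Irvine vs Brookfield: Irvine wins 6–3.
Irvine beats each rival — Dover (5–4), Brookfield (6–3) — so Irvine is the Condorcet winner.

Yes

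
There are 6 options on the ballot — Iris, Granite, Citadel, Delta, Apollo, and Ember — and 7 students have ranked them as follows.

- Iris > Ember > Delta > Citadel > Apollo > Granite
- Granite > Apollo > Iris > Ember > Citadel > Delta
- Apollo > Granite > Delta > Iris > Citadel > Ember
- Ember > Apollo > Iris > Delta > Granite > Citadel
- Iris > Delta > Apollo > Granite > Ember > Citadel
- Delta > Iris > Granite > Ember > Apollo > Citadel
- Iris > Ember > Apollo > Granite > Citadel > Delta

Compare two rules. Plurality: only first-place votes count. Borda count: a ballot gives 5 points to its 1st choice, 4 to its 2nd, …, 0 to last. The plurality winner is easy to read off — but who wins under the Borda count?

Plurality first-place counts: Iris 3, Granite 1, Citadel 0, Delta 1, Apollo 1, Ember 1 → Iris.
Borda totals: Iris 27, Granite 17, Citadel 5, Delta 17, Apollo 21, Ember 18 → Iris.

Iris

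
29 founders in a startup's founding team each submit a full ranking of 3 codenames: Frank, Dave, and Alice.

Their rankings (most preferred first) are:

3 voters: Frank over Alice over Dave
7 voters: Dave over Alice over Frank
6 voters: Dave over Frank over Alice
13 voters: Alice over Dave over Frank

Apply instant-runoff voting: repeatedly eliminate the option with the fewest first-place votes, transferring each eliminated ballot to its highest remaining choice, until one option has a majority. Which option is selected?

Round 1: Dave 13, Alice 13, Frank 3. Frank has the fewest and is eliminated.
Round 2: Alice 16, Dave 13. Alice has a majority.

Alice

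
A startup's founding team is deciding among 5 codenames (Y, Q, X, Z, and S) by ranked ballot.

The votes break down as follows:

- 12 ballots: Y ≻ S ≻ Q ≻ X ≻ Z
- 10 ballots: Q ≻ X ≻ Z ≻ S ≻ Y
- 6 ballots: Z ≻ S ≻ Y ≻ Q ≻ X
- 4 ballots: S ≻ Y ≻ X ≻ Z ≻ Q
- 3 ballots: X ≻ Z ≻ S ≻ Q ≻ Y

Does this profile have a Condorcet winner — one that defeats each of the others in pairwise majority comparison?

Head-to-head results (35 voters total):
Y vs Q: Y wins 22–13.
Y vs X: Y wins 22–13.
Y vs Z: Z wins 19–16.
Y vs S: S wins 23–12.
Q vs X: Q wins 28–7.
Q vs Z: Q wins 22–13.
Q vs S: S wins 25–10.
X vs Z: X wins 29–6.
X vs S: S wins 22–13.
Z vs S: Z wins 19–16.
No candidate beats all others: Y beats Q beats Z beats Y, a majority cycle.

No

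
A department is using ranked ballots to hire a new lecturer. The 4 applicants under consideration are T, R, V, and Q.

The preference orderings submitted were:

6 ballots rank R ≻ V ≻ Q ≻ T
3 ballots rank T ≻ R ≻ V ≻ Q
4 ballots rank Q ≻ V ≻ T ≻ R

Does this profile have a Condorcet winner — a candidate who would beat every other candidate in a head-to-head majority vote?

Head-to-head results (13 voters total):
T vs R: T wins 7–6.
T vs V: V wins 10–3.
T vs Q: Q wins 10–3.
R vs V: R wins 9–4.
R vs Q: R wins 9–4.
V vs Q: V wins 9–4.
No candidate beats all others: T beats R beats V beats T, a majority cycle.

No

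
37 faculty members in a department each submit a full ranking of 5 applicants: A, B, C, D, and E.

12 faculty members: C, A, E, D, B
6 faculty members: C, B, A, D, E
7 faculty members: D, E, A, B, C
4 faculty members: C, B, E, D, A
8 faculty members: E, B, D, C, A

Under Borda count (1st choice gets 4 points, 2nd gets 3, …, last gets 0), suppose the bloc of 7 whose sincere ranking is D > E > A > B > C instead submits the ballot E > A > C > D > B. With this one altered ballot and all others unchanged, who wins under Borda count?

Borda totals with the altered ballot: A 69, B 54, C 110, D 45, E 92.
The winner is unchanged: still C.

C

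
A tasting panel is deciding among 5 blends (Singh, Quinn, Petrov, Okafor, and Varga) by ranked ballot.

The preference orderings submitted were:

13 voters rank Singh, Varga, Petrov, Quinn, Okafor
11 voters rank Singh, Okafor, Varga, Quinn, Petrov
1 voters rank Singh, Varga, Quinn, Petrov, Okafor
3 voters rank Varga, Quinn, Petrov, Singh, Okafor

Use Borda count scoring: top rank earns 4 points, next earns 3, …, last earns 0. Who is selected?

Borda scores:
  Singh: 13·4 + 11·4 + 4 + 3·1 = 103
  Quinn: 13·1 + 11·1 + 2 + 3·3 = 35
  Petrov: 13·2 + 11·0 + 1 + 3·2 = 33
  Okafor: 13·0 + 11·3 + 0 + 3·0 = 33
  Varga: 13·3 + 11·2 + 3 + 3·4 = 76
Singh has the highest total.

Singh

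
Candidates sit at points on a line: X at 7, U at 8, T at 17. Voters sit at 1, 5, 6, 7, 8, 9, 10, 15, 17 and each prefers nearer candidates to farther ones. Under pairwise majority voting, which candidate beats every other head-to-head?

With single-peaked preferences on a line, the Condorcet winner is the candidate closest to the median voter.
The median voter (position 8) is closest to U at 8.
Check: U vs T — voters closer to U: 7 of 9.

U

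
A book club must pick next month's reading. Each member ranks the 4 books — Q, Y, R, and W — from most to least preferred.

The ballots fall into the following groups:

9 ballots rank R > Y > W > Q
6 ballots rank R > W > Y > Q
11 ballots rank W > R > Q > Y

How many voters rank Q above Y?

11

Ballots ranking Q above Y: 11.
Ballots ranking Y above Q: 9+6 = 15.
So 11 of 26 voters prefer Q to Y.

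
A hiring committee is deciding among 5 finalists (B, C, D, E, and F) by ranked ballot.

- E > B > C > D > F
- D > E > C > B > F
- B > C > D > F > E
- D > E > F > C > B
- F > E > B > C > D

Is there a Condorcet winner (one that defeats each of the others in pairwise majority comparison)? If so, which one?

Head-to-head results (5 voters total):
B vs C: B wins 3–2.
B vs D: B wins 3–2.
B vs E: E wins 4–1.
B vs F: B wins 3–2.
C vs D: C wins 3–2.
C vs E: E wins 4–1.
C vs F: C wins 3–2.
D vs E: D wins 3–2.
D vs F: D wins 4–1.
E vs F: E wins 3–2.
No candidate beats all others: B beats D beats E beats B, a majority cycle.

There is no Condorcet winner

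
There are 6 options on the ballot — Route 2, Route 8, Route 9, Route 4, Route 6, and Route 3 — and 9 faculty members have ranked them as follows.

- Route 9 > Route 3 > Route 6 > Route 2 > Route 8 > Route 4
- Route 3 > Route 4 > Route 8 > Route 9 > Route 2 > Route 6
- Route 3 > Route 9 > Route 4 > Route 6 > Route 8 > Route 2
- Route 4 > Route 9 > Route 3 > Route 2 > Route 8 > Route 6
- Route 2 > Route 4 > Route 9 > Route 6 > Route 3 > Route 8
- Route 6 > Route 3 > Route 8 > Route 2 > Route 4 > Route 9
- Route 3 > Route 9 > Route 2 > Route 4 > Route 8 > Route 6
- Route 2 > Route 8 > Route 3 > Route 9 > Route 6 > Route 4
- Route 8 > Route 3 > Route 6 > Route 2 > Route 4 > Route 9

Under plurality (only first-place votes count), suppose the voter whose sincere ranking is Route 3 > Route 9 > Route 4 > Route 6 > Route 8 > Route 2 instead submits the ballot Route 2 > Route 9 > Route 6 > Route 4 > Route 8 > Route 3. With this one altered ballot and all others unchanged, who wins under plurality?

Route 2

First-place totals with the altered ballot: Route 2 3, Route 8 1, Route 9 1, Route 4 1, Route 6 1, Route 3 2.
The switch changes the winner from Route 3 to Route 2.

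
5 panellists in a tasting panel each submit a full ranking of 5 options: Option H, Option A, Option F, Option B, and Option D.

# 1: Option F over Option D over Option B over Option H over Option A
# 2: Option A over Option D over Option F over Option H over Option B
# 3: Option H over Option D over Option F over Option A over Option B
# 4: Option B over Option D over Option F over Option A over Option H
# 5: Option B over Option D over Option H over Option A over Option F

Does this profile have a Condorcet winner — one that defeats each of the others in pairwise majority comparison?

Yes

Head-to-head results (5 voters total):
Option H vs Option A: Option H wins 3–2.
Option H vs Option F: Option F wins 3–2.
Option H vs Option B: Option B wins 3–2.
Option H vs Option D: Option D wins 4–1.
Option A vs Option F: Option F wins 3–2.
Option A vs Option B: Option B wins 3–2.
Option A vs Option D: Option D wins 4–1.
Option F vs Option B: Option F wins 3–2.
Option F vs Option D: Option D wins 4–1.
Option B vs Option D: Option D wins 3–2.
Option D beats each rival — Option H (4–1), Option A (4–1), Option F (4–1), Option B (3–2) — so Option D is the Condorcet winner.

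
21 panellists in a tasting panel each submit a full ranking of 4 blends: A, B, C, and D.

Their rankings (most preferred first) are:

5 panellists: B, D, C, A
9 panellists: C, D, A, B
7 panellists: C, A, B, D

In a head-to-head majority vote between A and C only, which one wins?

Ballots ranking A above C: 0.
Ballots ranking C above A: 5+9+7 = 21.
C wins the head-to-head, 21–0.

C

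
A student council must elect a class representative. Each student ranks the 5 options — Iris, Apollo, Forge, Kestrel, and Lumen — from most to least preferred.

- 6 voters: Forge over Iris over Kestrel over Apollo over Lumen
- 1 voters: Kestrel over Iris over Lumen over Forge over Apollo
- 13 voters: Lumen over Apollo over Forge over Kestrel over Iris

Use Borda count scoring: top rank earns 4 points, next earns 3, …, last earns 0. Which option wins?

Borda scores:
  Iris: 6·3 + 3 + 13·0 = 21
  Apollo: 6·1 + 0 + 13·3 = 45
  Forge: 6·4 + 1 + 13·2 = 51
  Kestrel: 6·2 + 4 + 13·1 = 29
  Lumen: 6·0 + 2 + 13·4 = 54
Lumen has the highest total.

Lumen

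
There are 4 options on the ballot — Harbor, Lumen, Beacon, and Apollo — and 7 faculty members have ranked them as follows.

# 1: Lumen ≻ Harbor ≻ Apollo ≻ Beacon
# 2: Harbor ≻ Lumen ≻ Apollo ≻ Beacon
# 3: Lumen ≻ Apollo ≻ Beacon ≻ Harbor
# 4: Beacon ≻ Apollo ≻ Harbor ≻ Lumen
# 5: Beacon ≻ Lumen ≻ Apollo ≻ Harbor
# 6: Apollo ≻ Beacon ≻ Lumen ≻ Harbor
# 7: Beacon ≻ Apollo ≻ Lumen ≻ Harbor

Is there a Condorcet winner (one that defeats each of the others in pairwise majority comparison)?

No

Head-to-head results (7 voters total):
Harbor vs Lumen: Lumen wins 5–2.
Harbor vs Beacon: Beacon wins 5–2.
Harbor vs Apollo: Apollo wins 5–2.
Lumen vs Beacon: Beacon wins 4–3.
Lumen vs Apollo: Lumen wins 4–3.
Beacon vs Apollo: Apollo wins 4–3.
No candidate beats all others: Lumen beats Apollo beats Beacon beats Lumen, a majority cycle.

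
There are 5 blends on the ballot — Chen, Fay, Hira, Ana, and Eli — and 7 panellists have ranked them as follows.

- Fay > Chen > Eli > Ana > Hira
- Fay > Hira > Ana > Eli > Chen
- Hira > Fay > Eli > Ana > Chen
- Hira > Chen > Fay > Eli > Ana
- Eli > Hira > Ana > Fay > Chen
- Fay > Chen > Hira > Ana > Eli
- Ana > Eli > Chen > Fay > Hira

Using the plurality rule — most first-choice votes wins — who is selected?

First-place vote totals:
  Chen: 0
  Fay: 3
  Hira: 2
  Ana: 1
  Eli: 1
Fay has the most first-place votes.

Fay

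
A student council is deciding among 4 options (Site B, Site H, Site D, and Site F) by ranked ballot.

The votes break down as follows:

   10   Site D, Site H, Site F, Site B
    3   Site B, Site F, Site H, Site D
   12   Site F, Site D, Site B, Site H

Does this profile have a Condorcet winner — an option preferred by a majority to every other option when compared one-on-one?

Head-to-head results (25 voters total):
Site B vs Site H: Site B wins 15–10.
Site B vs Site D: Site D wins 22–3.
Site B vs Site F: Site F wins 22–3.
Site H vs Site D: Site D wins 22–3.
Site H vs Site F: Site F wins 15–10.
Site D vs Site F: Site F wins 15–10.
Site F beats each rival — Site B (22–3), Site H (15–10), Site D (15–10) — so Site F is the Condorcet winner.

Yes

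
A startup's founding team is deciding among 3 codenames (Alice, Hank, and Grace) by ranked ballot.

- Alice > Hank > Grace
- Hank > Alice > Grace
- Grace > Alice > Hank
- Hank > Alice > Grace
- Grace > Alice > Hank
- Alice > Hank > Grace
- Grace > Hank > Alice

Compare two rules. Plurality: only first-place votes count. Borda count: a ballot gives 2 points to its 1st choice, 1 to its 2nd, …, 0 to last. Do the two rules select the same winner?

Plurality first-place counts: Alice 2, Hank 2, Grace 3 → Grace.
Borda totals: Alice 8, Hank 7, Grace 6 → Alice.
The two rules disagree: plurality picks Grace, Borda picks Alice.

No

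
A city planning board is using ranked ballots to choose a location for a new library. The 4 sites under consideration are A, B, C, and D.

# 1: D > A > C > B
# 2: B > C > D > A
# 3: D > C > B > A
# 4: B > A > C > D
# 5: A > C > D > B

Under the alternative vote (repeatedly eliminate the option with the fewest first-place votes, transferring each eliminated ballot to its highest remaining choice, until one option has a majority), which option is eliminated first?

Round 1: B 2, D 2, A 1, C 0. C has the fewest and is eliminated.
Round 2: B 2, D 2, A 1. A has the fewest and is eliminated.
Round 3: D 3, B 2. D has a majority.

C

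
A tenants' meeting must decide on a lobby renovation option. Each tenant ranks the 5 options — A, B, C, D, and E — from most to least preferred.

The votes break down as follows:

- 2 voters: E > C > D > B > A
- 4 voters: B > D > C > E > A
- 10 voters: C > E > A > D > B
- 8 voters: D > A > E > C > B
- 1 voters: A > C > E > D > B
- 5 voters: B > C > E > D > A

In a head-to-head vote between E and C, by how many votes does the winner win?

Ballots ranking E above C: 2+8 = 10.
Ballots ranking C above E: 4+10+1+5 = 20.
C wins 20–10, a margin of 10.

10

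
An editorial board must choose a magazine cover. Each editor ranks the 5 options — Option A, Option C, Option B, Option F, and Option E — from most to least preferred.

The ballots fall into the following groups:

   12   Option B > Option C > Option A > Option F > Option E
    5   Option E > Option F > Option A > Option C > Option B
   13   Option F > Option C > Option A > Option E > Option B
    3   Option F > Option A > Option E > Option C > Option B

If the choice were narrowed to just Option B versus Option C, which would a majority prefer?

Ballots ranking Option B above Option C: 12.
Ballots ranking Option C above Option B: 5+13+3 = 21.
Option C wins the head-to-head, 21–12.

Option C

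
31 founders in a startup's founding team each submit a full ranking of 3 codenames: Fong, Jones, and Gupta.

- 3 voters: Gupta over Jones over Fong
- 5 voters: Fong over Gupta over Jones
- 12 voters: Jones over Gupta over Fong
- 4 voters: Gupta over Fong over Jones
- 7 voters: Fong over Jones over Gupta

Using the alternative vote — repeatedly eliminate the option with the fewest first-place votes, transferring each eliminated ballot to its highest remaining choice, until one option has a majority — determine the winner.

Fong

Round 1: Fong 12, Jones 12, Gupta 7. Gupta has the fewest and is eliminated.
Round 2: Fong 16, Jones 15. Fong has a majority.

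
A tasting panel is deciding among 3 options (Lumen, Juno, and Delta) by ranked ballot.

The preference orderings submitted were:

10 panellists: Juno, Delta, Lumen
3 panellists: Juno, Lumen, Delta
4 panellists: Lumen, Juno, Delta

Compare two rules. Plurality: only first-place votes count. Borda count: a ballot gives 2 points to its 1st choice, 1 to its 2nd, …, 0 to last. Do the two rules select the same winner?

Yes

Plurality first-place counts: Lumen 4, Juno 13, Delta 0 → Juno.
Borda totals: Lumen 11, Juno 30, Delta 10 → Juno.
The two rules agree on Juno.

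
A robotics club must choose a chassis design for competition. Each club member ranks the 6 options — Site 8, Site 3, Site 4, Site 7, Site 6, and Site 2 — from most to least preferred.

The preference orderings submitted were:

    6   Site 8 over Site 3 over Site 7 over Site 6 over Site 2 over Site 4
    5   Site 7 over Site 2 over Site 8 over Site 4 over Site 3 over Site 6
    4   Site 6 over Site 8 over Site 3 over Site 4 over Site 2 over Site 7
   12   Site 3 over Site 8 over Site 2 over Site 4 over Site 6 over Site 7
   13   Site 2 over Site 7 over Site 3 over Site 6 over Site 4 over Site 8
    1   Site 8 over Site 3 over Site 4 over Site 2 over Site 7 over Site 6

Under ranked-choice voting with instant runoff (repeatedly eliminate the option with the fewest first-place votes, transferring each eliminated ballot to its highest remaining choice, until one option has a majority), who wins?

Site 3

Round 1: Site 2 13, Site 3 12, Site 8 7, Site 7 5, Site 6 4, Site 4 0. Site 4 has the fewest and is eliminated.
Round 2: Site 2 13, Site 3 12, Site 8 7, Site 7 5, Site 6 4. Site 6 has the fewest and is eliminated.
Round 3: Site 2 13, Site 3 12, Site 8 11, Site 7 5. Site 7 has the fewest and is eliminated.
Round 4: Site 2 18, Site 3 12, Site 8 11. Site 8 has the fewest and is eliminated.
Round 5: Site 3 23, Site 2 18. Site 3 has a majority.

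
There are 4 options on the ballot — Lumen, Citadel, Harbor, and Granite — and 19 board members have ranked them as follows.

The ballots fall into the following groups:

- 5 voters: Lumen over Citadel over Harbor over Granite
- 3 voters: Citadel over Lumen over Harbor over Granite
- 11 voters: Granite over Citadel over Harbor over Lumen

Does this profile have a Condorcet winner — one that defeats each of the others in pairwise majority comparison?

Yes

Head-to-head results (19 voters total):
Lumen vs Citadel: Citadel wins 14–5.
Lumen vs Harbor: Harbor wins 11–8.
Lumen vs Granite: Granite wins 11–8.
Citadel vs Harbor: Citadel wins 19–0.
Citadel vs Granite: Granite wins 11–8.
Harbor vs Granite: Granite wins 11–8.
Granite beats each rival — Lumen (11–8), Citadel (11–8), Harbor (11–8) — so Granite is the Condorcet winner.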